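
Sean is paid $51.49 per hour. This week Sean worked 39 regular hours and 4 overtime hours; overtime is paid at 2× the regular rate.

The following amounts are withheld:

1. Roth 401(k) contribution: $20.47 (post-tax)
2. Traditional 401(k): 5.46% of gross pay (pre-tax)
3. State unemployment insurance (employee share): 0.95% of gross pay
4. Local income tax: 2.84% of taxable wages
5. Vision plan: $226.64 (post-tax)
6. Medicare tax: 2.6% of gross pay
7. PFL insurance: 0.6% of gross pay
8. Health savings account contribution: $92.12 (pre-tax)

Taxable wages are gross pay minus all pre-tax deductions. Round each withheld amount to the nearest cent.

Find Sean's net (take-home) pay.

$1,785.88

Regular pay: 39 × $51.49 = $2,008.11
Overtime pay: 4 × $51.49 × 2 = $411.92
Gross pay = $2,008.11 + $411.92 = $2,420.03
Traditional 401(k): $2,420.03 × 0.0546 = $132.13
Health savings account contribution: $92.12
Pre-tax total = $132.13 + $92.12 = $224.25
Taxable wages = $2,420.03 − $224.25 = $2,195.78
Local income tax: $2,195.78 × 0.0284 = $62.36
Medicare tax: $2,420.03 × 0.026 = $62.92
State unemployment insurance (employee share): $2,420.03 × 0.0095 = $22.99
PFL insurance: $2,420.03 × 0.006 = $14.52
Roth 401(k) contribution: $20.47
Vision plan: $226.64
Total deductions = $132.13 + $92.12 + $62.36 + $62.92 + $22.99 + $14.52 + $20.47 + $226.64 = $634.15
Net pay = $2,420.03 − $634.15 = $1,785.88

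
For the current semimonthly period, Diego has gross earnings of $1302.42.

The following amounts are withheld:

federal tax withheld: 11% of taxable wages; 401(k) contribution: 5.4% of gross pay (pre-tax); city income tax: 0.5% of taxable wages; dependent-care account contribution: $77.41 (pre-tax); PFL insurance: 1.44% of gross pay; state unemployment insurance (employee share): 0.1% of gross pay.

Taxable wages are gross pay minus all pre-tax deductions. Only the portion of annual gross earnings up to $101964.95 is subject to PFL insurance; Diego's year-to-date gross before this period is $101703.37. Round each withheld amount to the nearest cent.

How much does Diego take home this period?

$1016.83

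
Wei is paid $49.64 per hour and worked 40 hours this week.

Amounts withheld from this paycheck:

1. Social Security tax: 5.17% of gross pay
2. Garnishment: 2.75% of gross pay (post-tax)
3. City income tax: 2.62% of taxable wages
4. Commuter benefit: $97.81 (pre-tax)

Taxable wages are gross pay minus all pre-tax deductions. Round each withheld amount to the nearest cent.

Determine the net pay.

Gross pay: 40 × $49.64 = $1,985.60
Commuter benefit: $97.81
Taxable wages = $1,985.60 − $97.81 = $1,887.79
City income tax: $1,887.79 × 0.0262 = $49.46
Social Security tax: $1,985.60 × 0.0517 = $102.66
Garnishment: $1,985.60 × 0.0275 = $54.60
Total deductions = $97.81 + $49.46 + $102.66 + $54.60 = $304.53
Net pay = $1,985.60 − $304.53 = $1,681.07

$1,681.07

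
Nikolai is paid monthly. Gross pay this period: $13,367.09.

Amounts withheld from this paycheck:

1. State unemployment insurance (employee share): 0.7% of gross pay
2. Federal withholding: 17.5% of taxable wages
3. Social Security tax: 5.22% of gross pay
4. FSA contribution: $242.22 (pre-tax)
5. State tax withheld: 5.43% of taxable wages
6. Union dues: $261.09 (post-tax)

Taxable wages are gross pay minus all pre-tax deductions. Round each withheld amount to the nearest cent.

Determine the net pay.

FSA contribution: $242.22
Taxable wages = $13,367.09 − $242.22 = $13,124.87
Federal withholding: $13,124.87 × 0.175 = $2,296.85
State tax withheld: $13,124.87 × 0.0543 = $712.68
State unemployment insurance (employee share): $13,367.09 × 0.007 = $93.57
Social Security tax: $13,367.09 × 0.0522 = $697.76
Union dues: $261.09
Total deductions = $242.22 + $2,296.85 + $712.68 + $93.57 + $697.76 + $261.09 = $4,304.17
Net pay = $13,367.09 − $4,304.17 = $9,062.92

$9,062.92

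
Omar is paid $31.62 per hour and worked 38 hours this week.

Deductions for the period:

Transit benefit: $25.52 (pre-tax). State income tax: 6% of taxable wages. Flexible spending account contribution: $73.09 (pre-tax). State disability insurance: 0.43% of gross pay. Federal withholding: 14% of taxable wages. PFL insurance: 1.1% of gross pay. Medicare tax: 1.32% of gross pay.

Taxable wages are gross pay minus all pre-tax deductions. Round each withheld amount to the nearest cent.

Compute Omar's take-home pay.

$848.11

Gross pay: 38 × $31.62 = $1,201.56
Transit benefit: $25.52
Flexible spending account contribution: $73.09
Pre-tax total = $25.52 + $73.09 = $98.61
Taxable wages = $1,201.56 − $98.61 = $1,102.95
State income tax: $1,102.95 × 0.06 = $66.18
Federal withholding: $1,102.95 × 0.14 = $154.41
PFL insurance: $1,201.56 × 0.011 = $13.22
State disability insurance: $1,201.56 × 0.0043 = $5.17
Medicare tax: $1,201.56 × 0.0132 = $15.86
Total deductions = $25.52 + $73.09 + $66.18 + $154.41 + $13.22 + $5.17 + $15.86 = $353.45
Net pay = $1,201.56 − $353.45 = $848.11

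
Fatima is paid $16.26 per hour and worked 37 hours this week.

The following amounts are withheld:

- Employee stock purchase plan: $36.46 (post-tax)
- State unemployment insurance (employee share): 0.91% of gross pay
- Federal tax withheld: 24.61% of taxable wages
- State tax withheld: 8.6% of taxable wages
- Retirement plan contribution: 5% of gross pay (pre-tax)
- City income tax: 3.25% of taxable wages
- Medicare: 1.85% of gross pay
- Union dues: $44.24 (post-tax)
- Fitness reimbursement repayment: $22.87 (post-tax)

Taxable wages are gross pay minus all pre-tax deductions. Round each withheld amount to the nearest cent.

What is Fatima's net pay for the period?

$242.98

Gross pay: 37 × $16.26 = $601.62
Retirement plan contribution: $601.62 × 0.05 = $30.08
Taxable wages = $601.62 − $30.08 = $571.54
Federal tax withheld: $571.54 × 0.2461 = $140.66
City income tax: $571.54 × 0.0325 = $18.58
State tax withheld: $571.54 × 0.086 = $49.15
State unemployment insurance (employee share): $601.62 × 0.0091 = $5.47
Medicare: $601.62 × 0.0185 = $11.13
Union dues: $44.24
Fitness reimbursement repayment: $22.87
Employee stock purchase plan: $36.46
Total deductions = $30.08 + $140.66 + $18.58 + $49.15 + $5.47 + $11.13 + $44.24 + $22.87 + $36.46 = $358.64
Net pay = $601.62 − $358.64 = $242.98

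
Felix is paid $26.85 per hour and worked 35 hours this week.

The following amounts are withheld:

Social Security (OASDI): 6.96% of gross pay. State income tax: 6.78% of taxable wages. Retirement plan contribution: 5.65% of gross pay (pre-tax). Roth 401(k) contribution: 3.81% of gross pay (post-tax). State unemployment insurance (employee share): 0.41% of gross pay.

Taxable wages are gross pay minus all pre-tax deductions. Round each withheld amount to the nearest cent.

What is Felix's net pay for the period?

$721.48

Gross pay: 35 × $26.85 = $939.75
Retirement plan contribution: $939.75 × 0.0565 = $53.10
Taxable wages = $939.75 − $53.10 = $886.65
State income tax: $886.65 × 0.0678 = $60.11
State unemployment insurance (employee share): $939.75 × 0.0041 = $3.85
Social Security (OASDI): $939.75 × 0.0696 = $65.41
Roth 401(k) contribution: $939.75 × 0.0381 = $35.80
Total deductions = $53.10 + $60.11 + $3.85 + $65.41 + $35.80 = $218.27
Net pay = $939.75 − $218.27 = $721.48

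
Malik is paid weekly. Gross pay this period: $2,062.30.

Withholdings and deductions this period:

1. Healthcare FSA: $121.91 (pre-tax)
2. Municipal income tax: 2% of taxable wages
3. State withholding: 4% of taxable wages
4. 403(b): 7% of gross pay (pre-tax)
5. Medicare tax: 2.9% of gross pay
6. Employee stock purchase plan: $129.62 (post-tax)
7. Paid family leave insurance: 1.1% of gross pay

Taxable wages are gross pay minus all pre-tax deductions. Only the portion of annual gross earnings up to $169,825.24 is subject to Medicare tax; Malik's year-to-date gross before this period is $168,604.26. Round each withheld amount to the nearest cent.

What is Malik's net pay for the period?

Healthcare FSA: $121.91
403(b): $2,062.30 × 0.07 = $144.36
Pre-tax total = $121.91 + $144.36 = $266.27
Taxable wages = $2,062.30 − $266.27 = $1,796.03
Municipal income tax: $1,796.03 × 0.02 = $35.92
State withholding: $1,796.03 × 0.04 = $71.84
Paid family leave insurance: $2,062.30 × 0.011 = $22.69
Medicare tax: only $169,825.24 − $168,604.26 = $1,220.98 of this check is subject → $1,220.98 × 0.029 = $35.41
Employee stock purchase plan: $129.62
Total deductions = $121.91 + $144.36 + $35.92 + $71.84 + $22.69 + $35.41 + $129.62 = $561.75
Net pay = $2,062.30 − $561.75 = $1,500.55

$1,500.55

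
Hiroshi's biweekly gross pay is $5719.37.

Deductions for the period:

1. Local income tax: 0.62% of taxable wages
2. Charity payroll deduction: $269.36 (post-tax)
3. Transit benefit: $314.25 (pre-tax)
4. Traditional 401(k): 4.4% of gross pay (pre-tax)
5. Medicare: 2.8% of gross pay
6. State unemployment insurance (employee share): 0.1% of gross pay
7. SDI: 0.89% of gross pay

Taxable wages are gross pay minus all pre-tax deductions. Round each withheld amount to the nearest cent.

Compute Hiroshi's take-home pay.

$4635.40

Traditional 401(k): $5719.37 × 0.044 = $251.65
Transit benefit: $314.25
Pre-tax total = $251.65 + $314.25 = $565.90
Taxable wages = $5719.37 − $565.90 = $5153.47
Local income tax: $5153.47 × 0.0062 = $31.95
State unemployment insurance (employee share): $5719.37 × 0.001 = $5.72
SDI: $5719.37 × 0.0089 = $50.90
Medicare: $5719.37 × 0.028 = $160.14
Charity payroll deduction: $269.36
Total deductions = $251.65 + $314.25 + $31.95 + $5.72 + $50.90 + $160.14 + $269.36 = $1083.97
Net pay = $5719.37 − $1083.97 = $4635.40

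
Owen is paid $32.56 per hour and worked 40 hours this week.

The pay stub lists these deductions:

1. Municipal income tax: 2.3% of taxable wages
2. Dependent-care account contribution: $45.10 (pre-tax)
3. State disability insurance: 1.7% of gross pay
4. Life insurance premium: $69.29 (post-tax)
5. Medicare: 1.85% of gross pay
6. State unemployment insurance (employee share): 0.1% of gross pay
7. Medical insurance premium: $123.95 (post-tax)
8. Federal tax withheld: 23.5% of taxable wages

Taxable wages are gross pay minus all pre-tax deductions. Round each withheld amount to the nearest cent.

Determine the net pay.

$692.14

Gross pay: 40 × $32.56 = $1,302.40
Dependent-care account contribution: $45.10
Taxable wages = $1,302.40 − $45.10 = $1,257.30
Municipal income tax: $1,257.30 × 0.023 = $28.92
Federal tax withheld: $1,257.30 × 0.235 = $295.47
Medicare: $1,302.40 × 0.0185 = $24.09
State unemployment insurance (employee share): $1,302.40 × 0.001 = $1.30
State disability insurance: $1,302.40 × 0.017 = $22.14
Medical insurance premium: $123.95
Life insurance premium: $69.29
Total deductions = $45.10 + $28.92 + $295.47 + $24.09 + $1.30 + $22.14 + $123.95 + $69.29 = $610.26
Net pay = $1,302.40 − $610.26 = $692.14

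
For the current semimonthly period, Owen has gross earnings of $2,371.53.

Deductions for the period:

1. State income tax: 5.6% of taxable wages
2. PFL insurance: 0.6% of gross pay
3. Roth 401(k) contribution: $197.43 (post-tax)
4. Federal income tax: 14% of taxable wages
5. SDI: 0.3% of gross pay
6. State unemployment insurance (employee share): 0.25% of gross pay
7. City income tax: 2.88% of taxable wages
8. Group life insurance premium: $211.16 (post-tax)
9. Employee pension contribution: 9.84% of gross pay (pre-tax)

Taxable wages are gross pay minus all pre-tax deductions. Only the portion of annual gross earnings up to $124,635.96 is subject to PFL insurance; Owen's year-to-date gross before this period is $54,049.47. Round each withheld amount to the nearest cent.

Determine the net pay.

$1,221.65

Employee pension contribution: $2,371.53 × 0.0984 = $233.36
Taxable wages = $2,371.53 − $233.36 = $2,138.17
State income tax: $2,138.17 × 0.056 = $119.74
City income tax: $2,138.17 × 0.0288 = $61.58
Federal income tax: $2,138.17 × 0.14 = $299.34
PFL insurance: cap not yet reached, full $2,371.53 is subject → $2,371.53 × 0.006 = $14.23
State unemployment insurance (employee share): $2,371.53 × 0.0025 = $5.93
SDI: $2,371.53 × 0.003 = $7.11
Group life insurance premium: $211.16
Roth 401(k) contribution: $197.43
Total deductions = $233.36 + $119.74 + $61.58 + $299.34 + $14.23 + $5.93 + $7.11 + $211.16 + $197.43 = $1,149.88
Net pay = $2,371.53 − $1,149.88 = $1,221.65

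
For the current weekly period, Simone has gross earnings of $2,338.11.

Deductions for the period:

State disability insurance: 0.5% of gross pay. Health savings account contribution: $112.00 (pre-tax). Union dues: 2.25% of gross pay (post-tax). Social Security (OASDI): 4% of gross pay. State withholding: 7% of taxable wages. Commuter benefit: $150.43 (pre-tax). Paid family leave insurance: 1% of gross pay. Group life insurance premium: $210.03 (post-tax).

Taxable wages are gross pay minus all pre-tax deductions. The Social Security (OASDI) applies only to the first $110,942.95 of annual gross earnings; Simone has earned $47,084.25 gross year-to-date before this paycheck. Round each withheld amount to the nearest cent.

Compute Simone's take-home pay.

$1,539.15

Health savings account contribution: $112.00
Commuter benefit: $150.43
Pre-tax total = $112.00 + $150.43 = $262.43
Taxable wages = $2,338.11 − $262.43 = $2,075.68
State withholding: $2,075.68 × 0.07 = $145.30
Paid family leave insurance: $2,338.11 × 0.01 = $23.38
Social Security (OASDI): cap not yet reached, full $2,338.11 is subject → $2,338.11 × 0.04 = $93.52
State disability insurance: $2,338.11 × 0.005 = $11.69
Union dues: $2,338.11 × 0.0225 = $52.61
Group life insurance premium: $210.03
Total deductions = $112.00 + $150.43 + $145.30 + $23.38 + $93.52 + $11.69 + $52.61 + $210.03 = $798.96
Net pay = $2,338.11 − $798.96 = $1,539.15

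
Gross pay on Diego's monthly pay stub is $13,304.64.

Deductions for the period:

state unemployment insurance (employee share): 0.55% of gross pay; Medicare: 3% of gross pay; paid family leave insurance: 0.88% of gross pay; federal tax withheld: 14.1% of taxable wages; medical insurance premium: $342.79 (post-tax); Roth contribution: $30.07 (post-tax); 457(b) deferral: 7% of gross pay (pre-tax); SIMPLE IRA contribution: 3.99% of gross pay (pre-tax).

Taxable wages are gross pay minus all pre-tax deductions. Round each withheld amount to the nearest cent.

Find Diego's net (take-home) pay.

$9,210.41

SIMPLE IRA contribution: $13,304.64 × 0.0399 = $530.86
457(b) deferral: $13,304.64 × 0.07 = $931.32
Pre-tax total = $530.86 + $931.32 = $1,462.18
Taxable wages = $13,304.64 − $1,462.18 = $11,842.46
Federal tax withheld: $11,842.46 × 0.141 = $1,669.79
Medicare: $13,304.64 × 0.03 = $399.14
State unemployment insurance (employee share): $13,304.64 × 0.0055 = $73.18
Paid family leave insurance: $13,304.64 × 0.0088 = $117.08
Roth contribution: $30.07
Medical insurance premium: $342.79
Total deductions = $530.86 + $931.32 + $1,669.79 + $399.14 + $73.18 + $117.08 + $30.07 + $342.79 = $4,094.23
Net pay = $13,304.64 − $4,094.23 = $9,210.41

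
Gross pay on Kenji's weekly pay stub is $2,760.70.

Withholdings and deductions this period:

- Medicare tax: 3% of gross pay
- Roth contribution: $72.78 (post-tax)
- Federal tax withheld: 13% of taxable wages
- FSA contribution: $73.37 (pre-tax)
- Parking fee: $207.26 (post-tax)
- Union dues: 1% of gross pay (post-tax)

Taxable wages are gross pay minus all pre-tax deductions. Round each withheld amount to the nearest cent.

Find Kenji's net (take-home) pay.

FSA contribution: $73.37
Taxable wages = $2,760.70 − $73.37 = $2,687.33
Federal tax withheld: $2,687.33 × 0.13 = $349.35
Medicare tax: $2,760.70 × 0.03 = $82.82
Roth contribution: $72.78
Union dues: $2,760.70 × 0.01 = $27.61
Parking fee: $207.26
Total deductions = $73.37 + $349.35 + $82.82 + $72.78 + $27.61 + $207.26 = $813.19
Net pay = $2,760.70 − $813.19 = $1,947.51

$1,947.51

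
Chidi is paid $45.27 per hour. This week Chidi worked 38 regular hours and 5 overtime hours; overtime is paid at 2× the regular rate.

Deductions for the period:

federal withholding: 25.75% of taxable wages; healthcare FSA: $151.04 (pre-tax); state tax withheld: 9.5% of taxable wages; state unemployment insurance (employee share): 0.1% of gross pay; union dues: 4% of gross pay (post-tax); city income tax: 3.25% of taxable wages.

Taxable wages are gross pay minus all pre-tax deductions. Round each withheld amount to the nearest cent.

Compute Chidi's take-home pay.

$1,154.40

Regular pay: 38 × $45.27 = $1,720.26
Overtime pay: 5 × $45.27 × 2 = $452.70
Gross pay = $1,720.26 + $452.70 = $2,172.96
Healthcare FSA: $151.04
Taxable wages = $2,172.96 − $151.04 = $2,021.92
City income tax: $2,021.92 × 0.0325 = $65.71
State tax withheld: $2,021.92 × 0.095 = $192.08
Federal withholding: $2,021.92 × 0.2575 = $520.64
State unemployment insurance (employee share): $2,172.96 × 0.001 = $2.17
Union dues: $2,172.96 × 0.04 = $86.92
Total deductions = $151.04 + $65.71 + $192.08 + $520.64 + $2.17 + $86.92 = $1,018.56
Net pay = $2,172.96 − $1,018.56 = $1,154.40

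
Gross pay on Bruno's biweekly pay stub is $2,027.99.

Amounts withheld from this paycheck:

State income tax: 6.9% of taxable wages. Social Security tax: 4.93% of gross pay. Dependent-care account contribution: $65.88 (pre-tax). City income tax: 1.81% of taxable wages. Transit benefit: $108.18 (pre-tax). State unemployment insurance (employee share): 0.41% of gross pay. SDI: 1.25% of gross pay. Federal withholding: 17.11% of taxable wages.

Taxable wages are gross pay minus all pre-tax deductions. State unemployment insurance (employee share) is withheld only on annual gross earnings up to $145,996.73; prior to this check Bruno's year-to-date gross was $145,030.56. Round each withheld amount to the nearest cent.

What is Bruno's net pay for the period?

$1,245.95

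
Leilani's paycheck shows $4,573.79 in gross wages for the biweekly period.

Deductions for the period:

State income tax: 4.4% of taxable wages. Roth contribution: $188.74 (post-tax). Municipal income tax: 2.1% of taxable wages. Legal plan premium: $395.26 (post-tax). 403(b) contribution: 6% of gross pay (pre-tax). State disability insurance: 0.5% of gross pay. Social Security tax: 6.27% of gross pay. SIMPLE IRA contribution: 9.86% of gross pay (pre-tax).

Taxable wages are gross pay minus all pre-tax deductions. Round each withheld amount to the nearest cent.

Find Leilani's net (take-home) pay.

$2,704.58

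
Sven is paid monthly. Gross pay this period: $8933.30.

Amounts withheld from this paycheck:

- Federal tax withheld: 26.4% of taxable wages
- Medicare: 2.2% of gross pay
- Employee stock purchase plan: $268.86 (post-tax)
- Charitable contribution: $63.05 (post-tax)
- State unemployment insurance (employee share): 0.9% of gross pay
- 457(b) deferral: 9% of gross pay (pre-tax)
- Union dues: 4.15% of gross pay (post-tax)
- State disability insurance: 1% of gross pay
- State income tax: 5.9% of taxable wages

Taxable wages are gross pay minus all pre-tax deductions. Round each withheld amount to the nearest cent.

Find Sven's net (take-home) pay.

$4434.63

457(b) deferral: $8933.30 × 0.09 = $804.00
Taxable wages = $8933.30 − $804.00 = $8129.30
State income tax: $8129.30 × 0.059 = $479.63
Federal tax withheld: $8129.30 × 0.264 = $2146.14
Medicare: $8933.30 × 0.022 = $196.53
State unemployment insurance (employee share): $8933.30 × 0.009 = $80.40
State disability insurance: $8933.30 × 0.01 = $89.33
Charitable contribution: $63.05
Union dues: $8933.30 × 0.0415 = $370.73
Employee stock purchase plan: $268.86
Total deductions = $804.00 + $479.63 + $2146.14 + $196.53 + $80.40 + $89.33 + $63.05 + $370.73 + $268.86 = $4498.67
Net pay = $8933.30 − $4498.67 = $4434.63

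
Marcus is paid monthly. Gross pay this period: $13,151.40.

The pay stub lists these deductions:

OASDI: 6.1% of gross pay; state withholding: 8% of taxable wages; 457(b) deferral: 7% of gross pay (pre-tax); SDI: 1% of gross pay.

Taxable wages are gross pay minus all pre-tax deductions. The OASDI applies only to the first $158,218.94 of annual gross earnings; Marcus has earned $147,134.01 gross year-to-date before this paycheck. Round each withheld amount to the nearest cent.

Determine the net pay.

457(b) deferral: $13,151.40 × 0.07 = $920.60
Taxable wages = $13,151.40 − $920.60 = $12,230.80
State withholding: $12,230.80 × 0.08 = $978.46
OASDI: only $158,218.94 − $147,134.01 = $11,084.93 of this check is subject → $11,084.93 × 0.061 = $676.18
SDI: $13,151.40 × 0.01 = $131.51
Total deductions = $920.60 + $978.46 + $676.18 + $131.51 = $2,706.75
Net pay = $13,151.40 − $2,706.75 = $10,444.65

$10,444.65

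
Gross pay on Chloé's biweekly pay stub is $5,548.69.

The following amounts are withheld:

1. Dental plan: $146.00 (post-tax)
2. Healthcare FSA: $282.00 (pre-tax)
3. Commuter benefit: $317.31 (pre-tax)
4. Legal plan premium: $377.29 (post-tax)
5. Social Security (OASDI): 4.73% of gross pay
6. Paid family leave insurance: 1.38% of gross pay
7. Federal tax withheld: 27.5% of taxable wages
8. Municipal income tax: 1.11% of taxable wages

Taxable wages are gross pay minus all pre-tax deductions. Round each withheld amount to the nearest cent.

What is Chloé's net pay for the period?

$2,671.05

Commuter benefit: $317.31
Healthcare FSA: $282.00
Pre-tax total = $317.31 + $282.00 = $599.31
Taxable wages = $5,548.69 − $599.31 = $4,949.38
Municipal income tax: $4,949.38 × 0.0111 = $54.94
Federal tax withheld: $4,949.38 × 0.275 = $1,361.08
Social Security (OASDI): $5,548.69 × 0.0473 = $262.45
Paid family leave insurance: $5,548.69 × 0.0138 = $76.57
Dental plan: $146.00
Legal plan premium: $377.29
Total deductions = $317.31 + $282.00 + $54.94 + $1,361.08 + $262.45 + $76.57 + $146.00 + $377.29 = $2,877.64
Net pay = $5,548.69 − $2,877.64 = $2,671.05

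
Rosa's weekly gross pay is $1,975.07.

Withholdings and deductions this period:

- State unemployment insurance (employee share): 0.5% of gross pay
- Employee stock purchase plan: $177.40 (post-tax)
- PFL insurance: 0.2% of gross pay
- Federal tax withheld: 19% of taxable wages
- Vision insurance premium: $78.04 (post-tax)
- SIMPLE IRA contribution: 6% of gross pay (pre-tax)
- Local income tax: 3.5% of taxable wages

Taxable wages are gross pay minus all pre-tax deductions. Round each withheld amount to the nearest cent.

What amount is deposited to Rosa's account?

$1,169.57

SIMPLE IRA contribution: $1,975.07 × 0.06 = $118.50
Taxable wages = $1,975.07 − $118.50 = $1,856.57
Federal tax withheld: $1,856.57 × 0.19 = $352.75
Local income tax: $1,856.57 × 0.035 = $64.98
PFL insurance: $1,975.07 × 0.002 = $3.95
State unemployment insurance (employee share): $1,975.07 × 0.005 = $9.88
Employee stock purchase plan: $177.40
Vision insurance premium: $78.04
Total deductions = $118.50 + $352.75 + $64.98 + $3.95 + $9.88 + $177.40 + $78.04 = $805.50
Net pay = $1,975.07 − $805.50 = $1,169.57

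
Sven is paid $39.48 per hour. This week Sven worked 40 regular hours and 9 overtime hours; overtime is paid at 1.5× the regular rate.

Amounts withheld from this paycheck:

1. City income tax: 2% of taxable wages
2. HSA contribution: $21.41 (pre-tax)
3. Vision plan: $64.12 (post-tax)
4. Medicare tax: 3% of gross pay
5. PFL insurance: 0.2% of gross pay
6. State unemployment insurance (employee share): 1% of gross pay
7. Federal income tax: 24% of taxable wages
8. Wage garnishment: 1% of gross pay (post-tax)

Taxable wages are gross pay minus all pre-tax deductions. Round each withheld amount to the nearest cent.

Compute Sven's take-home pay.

Regular pay: 40 × $39.48 = $1,579.20
Overtime pay: 9 × $39.48 × 1.5 = $532.98
Gross pay = $1,579.20 + $532.98 = $2,112.18
HSA contribution: $21.41
Taxable wages = $2,112.18 − $21.41 = $2,090.77
City income tax: $2,090.77 × 0.02 = $41.82
Federal income tax: $2,090.77 × 0.24 = $501.78
Medicare tax: $2,112.18 × 0.03 = $63.37
PFL insurance: $2,112.18 × 0.002 = $4.22
State unemployment insurance (employee share): $2,112.18 × 0.01 = $21.12
Vision plan: $64.12
Wage garnishment: $2,112.18 × 0.01 = $21.12
Total deductions = $21.41 + $41.82 + $501.78 + $63.37 + $4.22 + $21.12 + $64.12 + $21.12 = $738.96
Net pay = $2,112.18 − $738.96 = $1,373.22

$1,373.22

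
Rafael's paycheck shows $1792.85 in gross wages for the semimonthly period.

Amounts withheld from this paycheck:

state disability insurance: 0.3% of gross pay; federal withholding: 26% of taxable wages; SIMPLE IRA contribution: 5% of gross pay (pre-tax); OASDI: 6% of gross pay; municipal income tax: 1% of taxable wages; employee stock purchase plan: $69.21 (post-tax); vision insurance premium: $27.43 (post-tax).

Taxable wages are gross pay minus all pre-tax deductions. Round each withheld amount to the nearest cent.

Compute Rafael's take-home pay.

SIMPLE IRA contribution: $1792.85 × 0.05 = $89.64
Taxable wages = $1792.85 − $89.64 = $1703.21
Federal withholding: $1703.21 × 0.26 = $442.83
Municipal income tax: $1703.21 × 0.01 = $17.03
OASDI: $1792.85 × 0.06 = $107.57
State disability insurance: $1792.85 × 0.003 = $5.38
Employee stock purchase plan: $69.21
Vision insurance premium: $27.43
Total deductions = $89.64 + $442.83 + $17.03 + $107.57 + $5.38 + $69.21 + $27.43 = $759.09
Net pay = $1792.85 − $759.09 = $1033.76

$1033.76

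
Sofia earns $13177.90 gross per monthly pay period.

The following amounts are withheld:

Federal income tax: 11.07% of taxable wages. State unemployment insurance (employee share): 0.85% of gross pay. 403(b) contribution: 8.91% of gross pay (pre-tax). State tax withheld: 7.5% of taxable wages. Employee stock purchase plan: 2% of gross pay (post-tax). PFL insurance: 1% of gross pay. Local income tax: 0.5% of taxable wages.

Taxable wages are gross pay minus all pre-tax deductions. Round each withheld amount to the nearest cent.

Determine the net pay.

403(b) contribution: $13177.90 × 0.0891 = $1174.15
Taxable wages = $13177.90 − $1174.15 = $12003.75
Federal income tax: $12003.75 × 0.1107 = $1328.82
State tax withheld: $12003.75 × 0.075 = $900.28
Local income tax: $12003.75 × 0.005 = $60.02
State unemployment insurance (employee share): $13177.90 × 0.0085 = $112.01
PFL insurance: $13177.90 × 0.01 = $131.78
Employee stock purchase plan: $13177.90 × 0.02 = $263.56
Total deductions = $1174.15 + $1328.82 + $900.28 + $60.02 + $112.01 + $131.78 + $263.56 = $3970.62
Net pay = $13177.90 − $3970.62 = $9207.28

$9207.28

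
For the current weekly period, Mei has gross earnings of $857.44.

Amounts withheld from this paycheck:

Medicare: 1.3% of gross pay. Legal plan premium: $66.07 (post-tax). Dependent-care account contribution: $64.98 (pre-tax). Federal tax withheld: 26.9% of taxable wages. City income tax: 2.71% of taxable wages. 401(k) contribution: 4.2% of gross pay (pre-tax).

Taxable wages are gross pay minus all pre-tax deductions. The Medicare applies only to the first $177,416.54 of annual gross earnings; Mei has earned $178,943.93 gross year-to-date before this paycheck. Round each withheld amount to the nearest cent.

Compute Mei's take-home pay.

401(k) contribution: $857.44 × 0.042 = $36.01
Dependent-care account contribution: $64.98
Pre-tax total = $36.01 + $64.98 = $100.99
Taxable wages = $857.44 − $100.99 = $756.45
Federal tax withheld: $756.45 × 0.269 = $203.49
City income tax: $756.45 × 0.0271 = $20.50
Medicare: annual cap $177,416.54 already reached (YTD $178,943.93), so $0.00
Legal plan premium: $66.07
Total deductions = $36.01 + $64.98 + $203.49 + $20.50 + $0.00 + $66.07 = $391.05
Net pay = $857.44 − $391.05 = $466.39

$466.39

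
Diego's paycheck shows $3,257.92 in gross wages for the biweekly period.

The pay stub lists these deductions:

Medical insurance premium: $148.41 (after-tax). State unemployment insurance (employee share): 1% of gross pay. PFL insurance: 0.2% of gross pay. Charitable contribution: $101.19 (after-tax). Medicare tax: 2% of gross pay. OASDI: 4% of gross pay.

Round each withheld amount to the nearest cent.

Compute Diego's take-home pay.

Medicare tax: $3,257.92 × 0.02 = $65.16
PFL insurance: $3,257.92 × 0.002 = $6.52
State unemployment insurance (employee share): $3,257.92 × 0.01 = $32.58
OASDI: $3,257.92 × 0.04 = $130.32
Charitable contribution: $101.19
Medical insurance premium: $148.41
Total deductions = $65.16 + $6.52 + $32.58 + $130.32 + $101.19 + $148.41 = $484.18
Net pay = $3,257.92 − $484.18 = $2,773.74

$2,773.74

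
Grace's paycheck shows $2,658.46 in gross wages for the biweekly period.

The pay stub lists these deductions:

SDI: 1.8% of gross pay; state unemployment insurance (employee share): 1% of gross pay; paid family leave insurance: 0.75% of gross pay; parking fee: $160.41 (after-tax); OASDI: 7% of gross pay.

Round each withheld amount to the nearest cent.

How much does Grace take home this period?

OASDI: $2,658.46 × 0.07 = $186.09
State unemployment insurance (employee share): $2,658.46 × 0.01 = $26.58
SDI: $2,658.46 × 0.018 = $47.85
Paid family leave insurance: $2,658.46 × 0.0075 = $19.94
Parking fee: $160.41
Total deductions = $186.09 + $26.58 + $47.85 + $19.94 + $160.41 = $440.87
Net pay = $2,658.46 − $440.87 = $2,217.59

$2,217.59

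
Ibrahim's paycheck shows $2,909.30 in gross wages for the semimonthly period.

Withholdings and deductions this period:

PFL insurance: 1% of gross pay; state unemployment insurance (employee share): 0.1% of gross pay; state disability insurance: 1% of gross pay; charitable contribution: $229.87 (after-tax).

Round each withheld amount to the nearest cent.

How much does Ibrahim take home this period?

$2,618.34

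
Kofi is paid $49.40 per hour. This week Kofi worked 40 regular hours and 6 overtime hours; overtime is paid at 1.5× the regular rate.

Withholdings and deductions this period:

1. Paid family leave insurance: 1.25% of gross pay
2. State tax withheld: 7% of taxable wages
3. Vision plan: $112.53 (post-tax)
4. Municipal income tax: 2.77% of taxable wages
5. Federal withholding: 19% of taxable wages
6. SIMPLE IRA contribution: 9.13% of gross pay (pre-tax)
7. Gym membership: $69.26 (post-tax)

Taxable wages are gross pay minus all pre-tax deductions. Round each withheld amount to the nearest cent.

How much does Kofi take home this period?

$1,354.73

Regular pay: 40 × $49.40 = $1,976.00
Overtime pay: 6 × $49.40 × 1.5 = $444.60
Gross pay = $1,976.00 + $444.60 = $2,420.60
SIMPLE IRA contribution: $2,420.60 × 0.0913 = $221.00
Taxable wages = $2,420.60 − $221.00 = $2,199.60
State tax withheld: $2,199.60 × 0.07 = $153.97
Municipal income tax: $2,199.60 × 0.0277 = $60.93
Federal withholding: $2,199.60 × 0.19 = $417.92
Paid family leave insurance: $2,420.60 × 0.0125 = $30.26
Vision plan: $112.53
Gym membership: $69.26
Total deductions = $221.00 + $153.97 + $60.93 + $417.92 + $30.26 + $112.53 + $69.26 = $1,065.87
Net pay = $2,420.60 − $1,065.87 = $1,354.73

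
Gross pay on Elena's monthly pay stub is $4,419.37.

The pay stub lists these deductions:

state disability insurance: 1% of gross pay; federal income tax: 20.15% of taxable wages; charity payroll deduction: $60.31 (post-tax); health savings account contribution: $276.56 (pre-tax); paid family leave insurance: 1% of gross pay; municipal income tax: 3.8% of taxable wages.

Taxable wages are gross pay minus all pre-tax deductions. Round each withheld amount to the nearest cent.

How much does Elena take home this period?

Health savings account contribution: $276.56
Taxable wages = $4,419.37 − $276.56 = $4,142.81
Municipal income tax: $4,142.81 × 0.038 = $157.43
Federal income tax: $4,142.81 × 0.2015 = $834.78
State disability insurance: $4,419.37 × 0.01 = $44.19
Paid family leave insurance: $4,419.37 × 0.01 = $44.19
Charity payroll deduction: $60.31
Total deductions = $276.56 + $157.43 + $834.78 + $44.19 + $44.19 + $60.31 = $1,417.46
Net pay = $4,419.37 − $1,417.46 = $3,001.91

$3,001.91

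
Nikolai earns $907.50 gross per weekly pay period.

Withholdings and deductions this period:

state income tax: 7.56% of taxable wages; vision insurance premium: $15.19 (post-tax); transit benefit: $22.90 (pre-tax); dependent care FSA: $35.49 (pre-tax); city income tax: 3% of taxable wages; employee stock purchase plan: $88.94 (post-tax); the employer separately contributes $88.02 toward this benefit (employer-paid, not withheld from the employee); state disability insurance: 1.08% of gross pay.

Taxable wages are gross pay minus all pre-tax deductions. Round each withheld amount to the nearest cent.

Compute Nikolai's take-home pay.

Transit benefit: $22.90
Dependent care FSA: $35.49
Pre-tax total = $22.90 + $35.49 = $58.39
Taxable wages = $907.50 − $58.39 = $849.11
State income tax: $849.11 × 0.0756 = $64.19
City income tax: $849.11 × 0.03 = $25.47
State disability insurance: $907.50 × 0.0108 = $9.80
Vision insurance premium: $15.19
Employee stock purchase plan: $88.94
(Employer's $88.02 toward employee stock purchase plan is not withheld from the employee.)
Total deductions = $22.90 + $35.49 + $64.19 + $25.47 + $9.80 + $15.19 + $88.94 = $261.98
Net pay = $907.50 − $261.98 = $645.52

$645.52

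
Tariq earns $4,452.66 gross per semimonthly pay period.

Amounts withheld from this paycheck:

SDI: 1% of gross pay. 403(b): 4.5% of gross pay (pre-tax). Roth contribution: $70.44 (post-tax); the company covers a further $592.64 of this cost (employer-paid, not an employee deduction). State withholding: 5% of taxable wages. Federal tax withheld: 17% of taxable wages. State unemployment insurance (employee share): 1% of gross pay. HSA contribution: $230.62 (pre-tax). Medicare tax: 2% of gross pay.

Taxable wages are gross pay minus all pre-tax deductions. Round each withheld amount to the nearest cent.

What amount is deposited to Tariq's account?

$2,888.36

403(b): $4,452.66 × 0.045 = $200.37
HSA contribution: $230.62
Pre-tax total = $200.37 + $230.62 = $430.99
Taxable wages = $4,452.66 − $430.99 = $4,021.67
State withholding: $4,021.67 × 0.05 = $201.08
Federal tax withheld: $4,021.67 × 0.17 = $683.68
Medicare tax: $4,452.66 × 0.02 = $89.05
State unemployment insurance (employee share): $4,452.66 × 0.01 = $44.53
SDI: $4,452.66 × 0.01 = $44.53
Roth contribution: $70.44
(Employer's $592.64 toward Roth contribution is not withheld from the employee.)
Total deductions = $200.37 + $230.62 + $201.08 + $683.68 + $89.05 + $44.53 + $44.53 + $70.44 = $1,564.30
Net pay = $4,452.66 − $1,564.30 = $2,888.36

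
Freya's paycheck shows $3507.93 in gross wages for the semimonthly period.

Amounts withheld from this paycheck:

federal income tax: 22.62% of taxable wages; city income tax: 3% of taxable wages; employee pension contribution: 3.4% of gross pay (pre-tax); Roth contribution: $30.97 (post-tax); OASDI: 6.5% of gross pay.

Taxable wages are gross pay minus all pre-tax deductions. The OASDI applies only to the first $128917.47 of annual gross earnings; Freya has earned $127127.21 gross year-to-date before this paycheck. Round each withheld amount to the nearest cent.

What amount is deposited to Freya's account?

Employee pension contribution: $3507.93 × 0.034 = $119.27
Taxable wages = $3507.93 − $119.27 = $3388.66
Federal income tax: $3388.66 × 0.2262 = $766.51
City income tax: $3388.66 × 0.03 = $101.66
OASDI: only $128917.47 − $127127.21 = $1790.26 of this check is subject → $1790.26 × 0.065 = $116.37
Roth contribution: $30.97
Total deductions = $119.27 + $766.51 + $101.66 + $116.37 + $30.97 = $1134.78
Net pay = $3507.93 − $1134.78 = $2373.15

$2373.15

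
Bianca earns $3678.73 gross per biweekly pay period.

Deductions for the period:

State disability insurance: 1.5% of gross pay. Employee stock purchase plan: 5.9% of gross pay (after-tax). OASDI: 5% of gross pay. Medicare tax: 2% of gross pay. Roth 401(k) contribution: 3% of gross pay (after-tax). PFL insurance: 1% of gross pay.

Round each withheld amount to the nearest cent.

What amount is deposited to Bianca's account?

$3001.84

PFL insurance: $3678.73 × 0.01 = $36.79
State disability insurance: $3678.73 × 0.015 = $55.18
OASDI: $3678.73 × 0.05 = $183.94
Medicare tax: $3678.73 × 0.02 = $73.57
Employee stock purchase plan: $3678.73 × 0.059 = $217.05
Roth 401(k) contribution: $3678.73 × 0.03 = $110.36
Total deductions = $36.79 + $55.18 + $183.94 + $73.57 + $217.05 + $110.36 = $676.89
Net pay = $3678.73 − $676.89 = $3001.84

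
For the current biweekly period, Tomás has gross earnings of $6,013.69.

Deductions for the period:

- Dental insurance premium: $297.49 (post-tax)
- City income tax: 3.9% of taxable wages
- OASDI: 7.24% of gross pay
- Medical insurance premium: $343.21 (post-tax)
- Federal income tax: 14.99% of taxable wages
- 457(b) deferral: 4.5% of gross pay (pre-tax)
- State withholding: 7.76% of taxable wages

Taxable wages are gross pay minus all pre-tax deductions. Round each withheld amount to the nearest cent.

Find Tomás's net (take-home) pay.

457(b) deferral: $6,013.69 × 0.045 = $270.62
Taxable wages = $6,013.69 − $270.62 = $5,743.07
Federal income tax: $5,743.07 × 0.1499 = $860.89
City income tax: $5,743.07 × 0.039 = $223.98
State withholding: $5,743.07 × 0.0776 = $445.66
OASDI: $6,013.69 × 0.0724 = $435.39
Dental insurance premium: $297.49
Medical insurance premium: $343.21
Total deductions = $270.62 + $860.89 + $223.98 + $445.66 + $435.39 + $297.49 + $343.21 = $2,877.24
Net pay = $6,013.69 − $2,877.24 = $3,136.45

$3,136.45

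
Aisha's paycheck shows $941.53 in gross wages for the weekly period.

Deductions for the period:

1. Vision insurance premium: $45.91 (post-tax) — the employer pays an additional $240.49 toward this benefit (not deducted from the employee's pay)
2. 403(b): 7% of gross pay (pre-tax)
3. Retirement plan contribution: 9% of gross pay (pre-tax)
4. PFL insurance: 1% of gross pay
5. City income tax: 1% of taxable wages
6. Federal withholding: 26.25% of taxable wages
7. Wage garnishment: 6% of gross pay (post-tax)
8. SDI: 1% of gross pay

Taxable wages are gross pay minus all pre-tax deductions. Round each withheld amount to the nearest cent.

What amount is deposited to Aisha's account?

403(b): $941.53 × 0.07 = $65.91
Retirement plan contribution: $941.53 × 0.09 = $84.74
Pre-tax total = $65.91 + $84.74 = $150.65
Taxable wages = $941.53 − $150.65 = $790.88
City income tax: $790.88 × 0.01 = $7.91
Federal withholding: $790.88 × 0.2625 = $207.61
PFL insurance: $941.53 × 0.01 = $9.42
SDI: $941.53 × 0.01 = $9.42
Vision insurance premium: $45.91
Wage garnishment: $941.53 × 0.06 = $56.49
(Employer's $240.49 toward vision insurance premium is not withheld from the employee.)
Total deductions = $65.91 + $84.74 + $7.91 + $207.61 + $9.42 + $9.42 + $45.91 + $56.49 = $487.41
Net pay = $941.53 − $487.41 = $454.12

$454.12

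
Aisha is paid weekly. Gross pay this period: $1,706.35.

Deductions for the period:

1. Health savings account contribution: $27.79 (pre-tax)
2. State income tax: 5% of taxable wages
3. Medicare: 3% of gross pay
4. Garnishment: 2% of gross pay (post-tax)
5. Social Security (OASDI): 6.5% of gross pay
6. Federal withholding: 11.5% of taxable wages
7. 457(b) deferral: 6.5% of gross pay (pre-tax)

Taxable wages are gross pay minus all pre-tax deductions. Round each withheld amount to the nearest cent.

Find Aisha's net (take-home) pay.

$1,112.76

457(b) deferral: $1,706.35 × 0.065 = $110.91
Health savings account contribution: $27.79
Pre-tax total = $110.91 + $27.79 = $138.70
Taxable wages = $1,706.35 − $138.70 = $1,567.65
Federal withholding: $1,567.65 × 0.115 = $180.28
State income tax: $1,567.65 × 0.05 = $78.38
Medicare: $1,706.35 × 0.03 = $51.19
Social Security (OASDI): $1,706.35 × 0.065 = $110.91
Garnishment: $1,706.35 × 0.02 = $34.13
Total deductions = $110.91 + $27.79 + $180.28 + $78.38 + $51.19 + $110.91 + $34.13 = $593.59
Net pay = $1,706.35 − $593.59 = $1,112.76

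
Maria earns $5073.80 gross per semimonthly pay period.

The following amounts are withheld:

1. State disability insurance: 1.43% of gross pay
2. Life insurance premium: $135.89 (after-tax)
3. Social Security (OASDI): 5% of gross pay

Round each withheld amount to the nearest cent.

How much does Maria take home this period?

Social Security (OASDI): $5073.80 × 0.05 = $253.69
State disability insurance: $5073.80 × 0.0143 = $72.56
Life insurance premium: $135.89
Total deductions = $253.69 + $72.56 + $135.89 = $462.14
Net pay = $5073.80 − $462.14 = $4611.66

$4611.66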